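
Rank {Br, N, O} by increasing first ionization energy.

N is in period 2, group 15; O is in period 2, group 16; Br is in period 4, group 17.
IE₁ increases left→right with effective nuclear charge and decreases top→bottom as the valence shell moves farther out.
Neither a single period nor a single group — weigh both effects.
O > Br: the two effects oppose for this pair; the down-group effect wins (1314 vs 1140 kJ/mol).
N > O: this pair runs against the simple trend — see the exception note.
Note the exception: N has a higher first ionization energy than O, contrary to the simple trend — pairing an electron in O's 2p⁴ costs repulsion energy, so O ionizes more easily than half-filled N (2p³).
Approximate values (kJ/mol): N 1402, O 1314, Br 1140.
So from lowest to highest: Br < O < N.

Br < O < N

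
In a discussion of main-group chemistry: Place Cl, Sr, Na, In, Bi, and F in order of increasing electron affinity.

Sr, In, Na, Bi, F, Cl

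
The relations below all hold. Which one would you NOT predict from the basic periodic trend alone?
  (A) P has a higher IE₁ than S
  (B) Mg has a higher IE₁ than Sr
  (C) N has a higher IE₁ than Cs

The general trend: IE₁ increases across a period and decreases down a group.
(A) P (period 3, group 15) vs S (period 3, group 16): the stated order contradicts the simple trend.
(B) Mg (period 3, group 2) vs Sr (period 5, group 2): the stated order agrees with the simple trend.
(C) N (period 2, group 15) vs Cs (period 6, group 1): the stated order agrees with the simple trend.
The exception is (A): S (3p⁴) ionizes more easily than half-filled P (3p³) because the paired 3p electron in S is pushed out by e⁻–e⁻ repulsion.

(A)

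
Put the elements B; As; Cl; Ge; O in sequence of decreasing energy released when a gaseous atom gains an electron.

B is in period 2, group 13; O is in period 2, group 16; Cl is in period 3, group 17; Ge is in period 4, group 14; As is in period 4, group 15.
Atoms with high Z_eff and room in the valence shell (especially the halogens) have the most exothermic electron affinities.
Here both period and group differ, so the two effects have to be weighed against each other.
As > B: period and group pull opposite ways; the across-period shift dominates (78 vs 27 kJ/mol).
Ge > As: this pair runs against the simple trend — see the exception note.
O > Ge: relative to Ge, both the across-period and down-group shifts push O's electron affinity up.
Cl > O: period and group pull opposite ways; the across-period shift dominates (349 vs 141 kJ/mol).
Note the exception: Ge has a higher electron affinity than As, contrary to the simple trend — adding an electron to As's half-filled 4p³ is unfavourable, so Ge (4p²) has the more exothermic EA.
Approximate values (kJ/mol): B 27, O 141, Cl 349, Ge 119, As 78.
So from highest to lowest: Cl > O > Ge > As > B.

Cl, O, Ge, As, B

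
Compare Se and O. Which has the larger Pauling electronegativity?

O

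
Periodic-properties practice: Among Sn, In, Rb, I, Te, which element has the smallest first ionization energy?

Rb is in period 5, group 1; In is in period 5, group 13; Sn is in period 5, group 14; Te is in period 5, group 16; I is in period 5, group 17.
First ionization energy rises across a period (greater Z_eff holds electrons more tightly) and falls down a group (valence electrons are farther from the nucleus).
All lie in period 5, so first ionization energy increases left to right.
The smallest first ionization energy among these belongs to Rb.

Rb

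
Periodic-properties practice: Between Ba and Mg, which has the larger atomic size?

Atomic radius shrinks across a period as nuclear charge pulls the same shell inward, and grows down a group as new shells are added.
All are in group 2, so atomic radius increases down the group.
So Ba has the larger atomic size (Ba > Mg).

Ba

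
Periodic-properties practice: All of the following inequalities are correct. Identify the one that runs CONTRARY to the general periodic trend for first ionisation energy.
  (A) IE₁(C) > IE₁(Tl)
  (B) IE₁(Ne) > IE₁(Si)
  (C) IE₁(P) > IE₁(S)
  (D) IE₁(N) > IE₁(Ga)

(C)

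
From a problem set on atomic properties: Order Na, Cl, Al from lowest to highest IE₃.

Al < Cl < Na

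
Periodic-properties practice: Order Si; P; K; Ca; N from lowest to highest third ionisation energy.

After 2 electrons have been removed, what remains? Si²⁺ still has 2 valence electrons; P²⁺ still has 3 valence electrons; K²⁺ is already 1 electron into the core; Ca²⁺ is the bare [Ar] core; N²⁺ still has 3 valence electrons.
Usually core removal costs more than valence removal, but here the competition is close: a tightly held n=2 valence electron can cost more to remove than an n=3 core electron, so the actual values have to decide it.
Valence configurations: Si²⁺ [Ne]3s², P²⁺ [Ne]3s²3p¹, N²⁺ [He]2s²2p¹.
P²⁺ loses a lone 3p electron whereas Si²⁺ must break into a filled 3s² pair, so IE_3(Si) > IE_3(P) even though P has the higher nuclear charge.
Approximate IE_3 values (kJ/mol): Si 3232, P 2914, K 4420, Ca 4912, N 4578.
Overall IE_3 order: P < Si < K < N < Ca.

P, Si, K, N, Ca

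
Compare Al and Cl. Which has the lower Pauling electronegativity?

Al

Al is in period 3, group 13; Cl is in period 3, group 17.
Electronegativity increases across a period and decreases down a group, tracking effective nuclear charge and atomic size.
All lie in period 3, so electronegativity increases left to right.
So Al has the lower Pauling electronegativity (Al < Cl).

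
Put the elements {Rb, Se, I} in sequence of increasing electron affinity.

Se is in period 4, group 16; Rb is in period 5, group 1; I is in period 5, group 17.
Adding an electron releases more energy for atoms nearer the top right (short of the noble gases).
These span different periods and groups, so the two trends combine.
Se > Rb: relative to Rb, both the across-period and down-group shifts push Se's electron affinity up.
I > Se: period and group pull opposite ways; the across-period shift dominates (295 vs 195 kJ/mol).
Approximate values (kJ/mol): Se 195, Rb 47, I 295.
So from lowest to highest: Rb < Se < I.

Rb < Se < I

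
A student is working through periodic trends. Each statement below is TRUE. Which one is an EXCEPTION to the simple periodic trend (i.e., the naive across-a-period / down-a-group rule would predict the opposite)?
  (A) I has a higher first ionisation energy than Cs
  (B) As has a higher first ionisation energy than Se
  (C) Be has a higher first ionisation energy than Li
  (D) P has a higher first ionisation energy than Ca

(B)

The general trend: first ionisation energy increases across a period and decreases down a group.
(A) I (period 5, group 17) vs Cs (period 6, group 1): the stated order agrees with the simple trend.
(B) As (period 4, group 15) vs Se (period 4, group 16): the stated order contradicts the simple trend.
(C) Be (period 2, group 2) vs Li (period 2, group 1): the stated order agrees with the simple trend.
(D) P (period 3, group 15) vs Ca (period 4, group 2): the stated order agrees with the simple trend.
The exception is (B): Se (4p⁴) ionizes more easily than half-filled As (4p³).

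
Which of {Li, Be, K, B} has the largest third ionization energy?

Be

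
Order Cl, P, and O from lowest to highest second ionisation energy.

IE_2 is the cost of taking one more electron from the +1 cation: Cl⁺ still has 6 valence electrons; P⁺ still has 4 valence electrons; O⁺ still has 5 valence electrons.
All are still removing valence electrons, so compare the +1 ions as you would atoms: IE_2 generally rises across a period (higher Z_eff) and falls down a group (larger shell), subject to the usual subshell exceptions.
Valence configurations: Cl⁺ [Ne]3s²3p⁴, P⁺ [Ne]3s²3p², O⁺ [He]2s²2p³.
Tabulated IE_2 (kJ/mol): Cl 2298, P 1907, O 3388.
So the second ionization energies run P < Cl < O.

P, Cl, O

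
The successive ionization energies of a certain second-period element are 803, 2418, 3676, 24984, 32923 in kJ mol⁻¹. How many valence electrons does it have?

Look for the largest jump between consecutive ionization energies: IE4/IE3 ≈ 6.8, far larger than any earlier ratio.
That jump marks the point where a core electron is being removed. So the atom has 3 valence electrons.

3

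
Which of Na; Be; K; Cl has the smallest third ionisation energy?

Cl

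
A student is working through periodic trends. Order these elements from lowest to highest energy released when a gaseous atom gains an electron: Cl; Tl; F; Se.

EA tends to increase across a period and decrease down a group, though the pattern is less regular than for IE or radius.
Neither a single period nor a single group — weigh both effects.
Se > Tl: both effects reinforce here, so Se is clearly the higher of the two.
F > Se: both effects reinforce here, so F is clearly the higher of the two.
Cl > F: this pair runs against the simple trend — see the exception note.
Note the exception: Cl has a higher electron affinity than F, contrary to the simple trend — F's small 2p subshell makes the incoming electron feel strong e⁻–e⁻ repulsion, so Cl actually releases more energy on gaining an electron.
Approximate values (kJ/mol): F 328, Cl 349, Se 195, Tl 19.
So from lowest to highest: Tl < Se < F < Cl.

Tl < Se < F < Cl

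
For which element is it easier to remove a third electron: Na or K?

K

Consider each +2 ion: Na²⁺ is already 1 electron into the core; K²⁺ is already 1 electron into the core.
All of these are removing an electron from a noble-gas core or deeper; the smaller core (lower principal quantum number) is held far more tightly, and within a period the higher nuclear charge binds the same core more tightly.
Tabulated IE_3 (kJ/mol): Na 6910, K 4420.
Hence IE_3: K < Na.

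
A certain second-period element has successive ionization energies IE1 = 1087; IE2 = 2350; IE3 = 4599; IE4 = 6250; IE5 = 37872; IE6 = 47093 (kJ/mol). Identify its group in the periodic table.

Group 14

Look for the largest jump between consecutive ionization energies: IE5/IE4 ≈ 6.1, far larger than any earlier ratio.
That jump marks the point where a core electron is being removed. So the atom has 4 valence electrons.
A main-group element with 4 valence electrons is in group 14.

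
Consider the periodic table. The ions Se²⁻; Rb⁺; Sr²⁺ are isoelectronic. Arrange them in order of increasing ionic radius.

All of these have 36 electrons, so size is governed by nuclear charge alone: the more protons, the stronger the pull on the same electron cloud, and the smaller the ion.
Nuclear charges: Sr²⁺ (Z=38), Rb⁺ (Z=37), Se²⁻ (Z=34).
Smallest to largest: Sr²⁺ < Rb⁺ < Se²⁻.

Sr²⁺ < Rb⁺ < Se²⁻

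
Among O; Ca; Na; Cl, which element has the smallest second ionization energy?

IE_2 is the cost of taking one more electron from the +1 cation: O⁺ still has 5 valence electrons; Ca⁺ still has 1 valence electron; Na⁺ is the bare [Ne] core; Cl⁺ still has 6 valence electrons.
Breaking into a closed-shell core is much more expensive than removing a leftover valence electron — Na has the largest IE_2 here.
Valence configurations: O⁺ [He]2s²2p³, Ca⁺ [Ar]4s¹, Cl⁺ [Ne]3s²3p⁴.
Approximate IE_2 values (kJ/mol): O 3388, Ca 1145, Na 4562, Cl 2298.
So the second ionization energies run Ca < Cl < O < Na.

Ca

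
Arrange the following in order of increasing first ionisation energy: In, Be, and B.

Be is in period 2, group 2; B is in period 2, group 13; In is in period 5, group 13.
IE₁ increases left→right with effective nuclear charge and decreases top→bottom as the valence shell moves farther out.
These span different periods and groups, so the two trends combine.
B > In: B sits above In in group 13, so the down-group effect alone puts B higher.
Be > B: this pair runs against the simple trend — see the exception note.
Note the exception: Be has a higher first ionization energy than B, contrary to the simple trend — removing B's lone 2p electron is easier than breaking Be's filled 2s².
For reference (kJ/mol): Be 900, B 801, In 558.
So from lowest to highest: In < B < Be.

In < B < Be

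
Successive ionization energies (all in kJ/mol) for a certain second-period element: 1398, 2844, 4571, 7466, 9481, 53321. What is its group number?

Group 15

Look for the largest jump between consecutive ionization energies: IE6/IE5 ≈ 5.6, far larger than any earlier ratio.
That jump marks the point where a core electron is being removed. So the atom has 5 valence electrons.
A main-group element with 5 valence electrons is in group 15.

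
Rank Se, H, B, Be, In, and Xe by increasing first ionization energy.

H is in period 1, group 1; Be is in period 2, group 2; B is in period 2, group 13; Se is in period 4, group 16; In is in period 5, group 13; Xe is in period 5, group 18.
Removing the outermost electron gets harder across a period and easier down a group.
Here both period and group differ, so the two effects have to be weighed against each other.
B > In: B sits above In in group 13, so the down-group effect alone puts B higher.
Be > B: this pair runs against the simple trend — see the exception note.
Se > Be: the two effects oppose for this pair; the across-period effect wins (941 vs 900 kJ/mol).
Xe > Se: the two effects oppose for this pair; the across-period effect wins (1170 vs 941 kJ/mol).
H > Xe: the two effects oppose for this pair; the down-group effect wins (1312 vs 1170 kJ/mol).
Note the exception: Be has a higher first ionization energy than B, contrary to the simple trend — removing B's lone 2p electron is easier than breaking Be's filled 2s².
Approximate values (kJ/mol): H 1312, Be 900, B 801, Se 941, In 558, Xe 1170.
So from lowest to highest: In < B < Be < Se < Xe < H.

In < B < Be < Se < Xe < H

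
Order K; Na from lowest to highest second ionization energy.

After 1 electron has been removed, what remains? K⁺ is the bare [Ar] core; Na⁺ is the bare [Ne] core.
All of these are removing an electron from a noble-gas core or deeper; the smaller core (lower principal quantum number) is held far more tightly, and within a period the higher nuclear charge binds the same core more tightly.
Tabulated IE_2 (kJ/mol): K 3052, Na 4562.
Overall IE_2 order: K < Na.

K < Na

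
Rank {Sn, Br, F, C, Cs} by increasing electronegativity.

Cs < Sn < C < Br < F

Electronegativity increases across a period and decreases down a group, tracking effective nuclear charge and atomic size.
Here both period and group differ, so the two effects have to be weighed against each other.
Sn > Cs: both effects reinforce here, so Sn is clearly the higher of the two.
C > Sn: C sits above Sn in group 14, so the down-group effect alone puts C higher.
Br > C: period and group pull opposite ways; the across-period shift dominates (2.96 vs 2.55).
F > Br: F sits above Br in group 17, so the down-group effect alone puts F higher.
Tabulated electronegativity (Pauling): C 2.55, F 3.98, Br 2.96, Sn 1.96, Cs 0.79.
So from lowest to highest: Cs < Sn < C < Br < F.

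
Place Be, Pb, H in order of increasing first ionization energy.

Pb < Be < H

First ionization energy rises across a period (greater Z_eff holds electrons more tightly) and falls down a group (valence electrons are farther from the nucleus).
Here both period and group differ, so the two effects have to be weighed against each other.
Be > Pb: period and group pull opposite ways; the down-group shift dominates (900 vs 716 kJ/mol).
H > Be: period and group pull opposite ways; the down-group shift dominates (1312 vs 900 kJ/mol).
Tabulated first ionization energy (kJ/mol): H 1312, Be 900, Pb 716.
So from lowest to highest: Pb < Be < H.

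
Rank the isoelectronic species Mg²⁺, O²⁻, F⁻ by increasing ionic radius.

All of these have 10 electrons, so size is governed by nuclear charge alone: the more protons, the stronger the pull on the same electron cloud, and the smaller the ion.
Nuclear charges: Mg²⁺ (Z=12), F⁻ (Z=9), O²⁻ (Z=8).
Smallest to largest: Mg²⁺ < F⁻ < O²⁻.

Mg²⁺ < F⁻ < O²⁻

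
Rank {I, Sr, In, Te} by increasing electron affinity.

EA tends to increase across a period and decrease down a group, though the pattern is less regular than for IE or radius.
All lie in period 5, so electron affinity increases left to right.
So from lowest to highest: Sr < In < Te < I.

Sr < In < Te < I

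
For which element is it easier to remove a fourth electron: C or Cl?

Cl

After 3 electrons have been removed, what remains? C³⁺ still has 1 valence electron; Cl³⁺ still has 4 valence electrons.
All are still removing valence electrons, so compare the +3 ions as you would atoms: IE_4 generally rises across a period (higher Z_eff) and falls down a group (larger shell), subject to the usual subshell exceptions.
Valence configurations: C³⁺ [He]2s¹, Cl³⁺ [Ne]3s²3p².
Approximate IE_4 values (kJ/mol): C 6223, Cl 5159.
So the fourth ionization energies run Cl < C.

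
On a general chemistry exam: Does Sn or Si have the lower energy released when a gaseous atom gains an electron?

Sn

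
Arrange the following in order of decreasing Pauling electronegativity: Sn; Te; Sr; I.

I > Te > Sn > Sr

Sr is in period 5, group 2; Sn is in period 5, group 14; Te is in period 5, group 16; I is in period 5, group 17.
EN rises left→right (higher Z_eff, smaller atoms) and falls top→bottom (larger, more shielded atoms).
All lie in period 5, so electronegativity increases left to right.
So from highest to lowest: I > Te > Sn > Sr.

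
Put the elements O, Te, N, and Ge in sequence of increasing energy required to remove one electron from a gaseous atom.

Ge < Te < O < N

N is in period 2, group 15; O is in period 2, group 16; Ge is in period 4, group 14; Te is in period 5, group 16.
Removing the outermost electron gets harder across a period and easier down a group.
Neither a single period nor a single group — weigh both effects.
Te > Ge: period and group pull opposite ways; the across-period shift dominates (869 vs 762 kJ/mol).
O > Te: O sits above Te in group 16, so the down-group effect alone puts O higher.
N > O: this pair runs against the simple trend — see the exception note.
Note the exception: N has a higher first ionization energy than O, contrary to the simple trend — pairing an electron in O's 2p⁴ costs repulsion energy, so O ionizes more easily than half-filled N (2p³).
Tabulated first ionization energy (kJ/mol): N 1402, O 1314, Ge 762, Te 869.
So from lowest to highest: Ge < Te < O < N.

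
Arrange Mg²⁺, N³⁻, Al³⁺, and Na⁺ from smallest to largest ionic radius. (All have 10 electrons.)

All of these have 10 electrons, so size is governed by nuclear charge alone: the more protons, the stronger the pull on the same electron cloud, and the smaller the ion.
Nuclear charges: Al³⁺ (Z=13), Mg²⁺ (Z=12), Na⁺ (Z=11), N³⁻ (Z=7).
Smallest to largest: Al³⁺ < Mg²⁺ < Na⁺ < N³⁻.

Al³⁺ < Mg²⁺ < Na⁺ < N³⁻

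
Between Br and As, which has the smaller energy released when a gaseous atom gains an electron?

As is in period 4, group 15; Br is in period 4, group 17.
Atoms with high Z_eff and room in the valence shell (especially the halogens) have the most exothermic electron affinities.
All lie in period 4, so electron affinity increases left to right.
So As has the smaller energy released when a gaseous atom gains an electron (As < Br).

As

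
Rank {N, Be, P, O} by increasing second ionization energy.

Be < P < N < O

After 1 electron has been removed, what remains? N⁺ still has 4 valence electrons; Be⁺ still has 1 valence electron; P⁺ still has 4 valence electrons; O⁺ still has 5 valence electrons.
All are still removing valence electrons, so compare the +1 ions as you would atoms: IE_2 generally rises across a period (higher Z_eff) and falls down a group (larger shell), subject to the usual subshell exceptions.
Valence configurations: N⁺ [He]2s²2p², Be⁺ [He]2s¹, P⁺ [Ne]3s²3p², O⁺ [He]2s²2p³.
Tabulated IE_2 (kJ/mol): N 2856, Be 1757, P 1907, O 3388.
Overall IE_2 order: Be < P < N < O.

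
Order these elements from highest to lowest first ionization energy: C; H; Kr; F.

F, Kr, H, C

H is in period 1, group 1; C is in period 2, group 14; F is in period 2, group 17; Kr is in period 4, group 18.
IE₁ increases left→right with effective nuclear charge and decreases top→bottom as the valence shell moves farther out.
These span different periods and groups, so the two trends combine.
H > C: period and group pull opposite ways; the down-group shift dominates (1312 vs 1086 kJ/mol).
Kr > H: period and group pull opposite ways; the across-period shift dominates (1351 vs 1312 kJ/mol).
F > Kr: the two effects oppose for this pair; the down-group effect wins (1681 vs 1351 kJ/mol).
For reference (kJ/mol): H 1312, C 1086, F 1681, Kr 1351.
So from highest to lowest: F > Kr > H > C.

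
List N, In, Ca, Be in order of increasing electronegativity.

EN rises left→right (higher Z_eff, smaller atoms) and falls top→bottom (larger, more shielded atoms).
These span different periods and groups, so the two trends combine.
Be > Ca: Be sits above Ca in group 2, so the down-group effect alone puts Be higher.
In > Be: period and group pull opposite ways; the across-period shift dominates (1.78 vs 1.57).
N > In: both effects reinforce here, so N is clearly the higher of the two.
Approximate values (Pauling): Be 1.57, N 3.04, Ca 1.00, In 1.78.
So from lowest to highest: Ca < Be < In < N.

Ca < Be < In < N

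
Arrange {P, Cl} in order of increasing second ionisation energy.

P, Cl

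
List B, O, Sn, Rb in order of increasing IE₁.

Rb, Sn, B, O

B is in period 2, group 13; O is in period 2, group 16; Rb is in period 5, group 1; Sn is in period 5, group 14.
First ionization energy rises across a period (greater Z_eff holds electrons more tightly) and falls down a group (valence electrons are farther from the nucleus).
Neither a single period nor a single group — weigh both effects.
Sn > Rb: both are in period 5; the period trend gives Sn the larger value.
B > Sn: period and group pull opposite ways; the down-group shift dominates (801 vs 709 kJ/mol).
O > B: O lies to the right of B in period 2, so the across-period effect alone puts O higher.
Approximate values (kJ/mol): B 801, O 1314, Rb 403, Sn 709.
So from lowest to highest: Rb < Sn < B < O.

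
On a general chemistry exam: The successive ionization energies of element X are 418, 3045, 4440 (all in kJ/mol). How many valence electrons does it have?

1

Look for the largest jump between consecutive ionization energies: IE2/IE1 ≈ 7.3, far larger than any earlier ratio.
That jump marks the point where a core electron is being removed. So the atom has 1 valence electron.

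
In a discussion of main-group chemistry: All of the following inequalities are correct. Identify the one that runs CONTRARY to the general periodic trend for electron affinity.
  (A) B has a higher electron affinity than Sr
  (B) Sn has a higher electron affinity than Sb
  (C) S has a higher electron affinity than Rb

The general trend: electron affinity increases across a period and decreases down a group.
(A) B (period 2, group 13) vs Sr (period 5, group 2): the stated order agrees with the simple trend.
(B) Sn (period 5, group 14) vs Sb (period 5, group 15): the stated order contradicts the simple trend.
(C) S (period 3, group 16) vs Rb (period 5, group 1): the stated order agrees with the simple trend.
The exception is (B): adding an electron to Sb's half-filled 5p³ is unfavourable, so Sn has the more exothermic EA.

(B)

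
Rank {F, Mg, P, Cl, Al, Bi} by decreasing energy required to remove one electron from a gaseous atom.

IE₁ increases left→right with effective nuclear charge and decreases top→bottom as the valence shell moves farther out.
Neither a single period nor a single group — weigh both effects.
Bi > Al: the two effects oppose for this pair; the across-period effect wins (703 vs 578 kJ/mol).
Mg > Bi: the two effects oppose for this pair; the down-group effect wins (738 vs 703 kJ/mol).
P > Mg: P lies to the right of Mg in period 3, so the across-period effect alone puts P higher.
Cl > P: Cl lies to the right of P in period 3, so the across-period effect alone puts Cl higher.
F > Cl: F sits above Cl in group 17, so the down-group effect alone puts F higher.
Note the exception: Mg has a higher first ionization energy than Al, contrary to the simple trend — Al's single 3p electron is easier to remove than one from Mg's filled 3s².
Approximate values (kJ/mol): F 1681, Mg 738, Al 578, P 1012, Cl 1251, Bi 703.
So from highest to lowest: F > Cl > P > Mg > Bi > Al.

F, Cl, P, Mg, Bi, Al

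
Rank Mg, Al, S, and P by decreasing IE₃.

Mg > S > P > Al

IE_3 is the cost of taking one more electron from the +2 cation: Mg²⁺ is the bare [Ne] core; Al²⁺ still has 1 valence electron; S²⁺ still has 4 valence electrons; P²⁺ still has 3 valence electrons.
Pulling an electron out of a noble-gas core costs far more than removing a remaining valence electron, so Mg sits at the high end of IE_3.
Valence configurations: Al²⁺ [Ne]3s¹, S²⁺ [Ne]3s²3p², P²⁺ [Ne]3s²3p¹.
The numbers (kJ/mol): Mg 7733, Al 2745, S 3357, P 2914.
So the third ionization energies run Al < P < S < Mg.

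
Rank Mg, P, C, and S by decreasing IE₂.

C > S > P > Mg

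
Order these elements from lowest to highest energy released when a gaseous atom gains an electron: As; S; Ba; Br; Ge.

Ba < As < Ge < S < Br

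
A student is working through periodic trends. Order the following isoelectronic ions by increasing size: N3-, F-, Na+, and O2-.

Na+ < F- < O2- < N3-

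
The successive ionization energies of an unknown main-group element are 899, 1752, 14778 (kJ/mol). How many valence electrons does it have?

Look for the largest jump between consecutive ionization energies: IE3/IE2 ≈ 8.4, far larger than any earlier ratio.
That jump marks the point where a core electron is being removed. So the atom has 2 valence electrons.

2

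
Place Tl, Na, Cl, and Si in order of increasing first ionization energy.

Na is in period 3, group 1; Si is in period 3, group 14; Cl is in period 3, group 17; Tl is in period 6, group 13.
Across a period the outer electron is held more tightly (higher IE₁); down a group it sits in a higher shell, more shielded, and comes off more easily.
Here both period and group differ, so the two effects have to be weighed against each other.
Tl > Na: period and group pull opposite ways; the across-period shift dominates (589 vs 496 kJ/mol).
Si > Tl: relative to Tl, both the across-period and down-group shifts push Si's first ionization energy up.
Cl > Si: both are in period 3; the period trend gives Cl the larger value.
For reference (kJ/mol): Na 496, Si 786, Cl 1251, Tl 589.
So from lowest to highest: Na < Tl < Si < Cl.

Na, Tl, Si, Cl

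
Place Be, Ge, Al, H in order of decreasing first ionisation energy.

H, Be, Ge, Al

H is in period 1, group 1; Be is in period 2, group 2; Al is in period 3, group 13; Ge is in period 4, group 14.
Across a period the outer electron is held more tightly (higher IE₁); down a group it sits in a higher shell, more shielded, and comes off more easily.
A diagonal step moves right (one effect) and down (the opposite effect) at once.
Ge > Al: period and group pull opposite ways; the across-period shift dominates (762 vs 578 kJ/mol).
Be > Ge: the two effects oppose for this pair; the down-group effect wins (900 vs 762 kJ/mol).
H > Be: period and group pull opposite ways; the down-group shift dominates (1312 vs 900 kJ/mol).
Tabulated first ionization energy (kJ/mol): H 1312, Be 900, Al 578, Ge 762.
So from highest to lowest: H > Be > Ge > Al.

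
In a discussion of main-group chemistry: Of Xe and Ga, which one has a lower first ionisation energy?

Ga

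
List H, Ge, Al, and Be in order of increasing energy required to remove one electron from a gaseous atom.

Al < Ge < Be < H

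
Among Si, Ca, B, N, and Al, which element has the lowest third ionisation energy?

Al

IE_3 is the cost of taking one more electron from the +2 cation: Si²⁺ still has 2 valence electrons; Ca²⁺ is the bare [Ar] core; B²⁺ still has 1 valence electron; N²⁺ still has 3 valence electrons; Al²⁺ still has 1 valence electron.
Core electrons are held far more tightly than valence electrons, so Ca tops the IE_3 order.
Valence configurations: Si²⁺ [Ne]3s², B²⁺ [He]2s¹, N²⁺ [He]2s²2p¹, Al²⁺ [Ne]3s¹.
Approximate IE_3 values (kJ/mol): Si 3232, Ca 4912, B 3660, N 4578, Al 2745.
Overall IE_3 order: Al < Si < B < N < Ca.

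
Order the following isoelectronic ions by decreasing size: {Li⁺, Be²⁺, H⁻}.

All of these have 2 electrons, so size is governed by nuclear charge alone: the more protons, the stronger the pull on the same electron cloud, and the smaller the ion.
Nuclear charges: Be²⁺ (Z=4), Li⁺ (Z=3), H⁻ (Z=1).
Largest to smallest: H⁻ > Li⁺ > Be²⁺.

H⁻ > Li⁺ > Be²⁺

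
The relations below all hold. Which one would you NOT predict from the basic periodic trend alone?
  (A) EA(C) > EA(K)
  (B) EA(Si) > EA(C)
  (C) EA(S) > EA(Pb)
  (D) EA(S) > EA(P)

The general trend: electron affinity increases across a period and decreases down a group.
(A) C (period 2, group 14) vs K (period 4, group 1): the stated order agrees with the simple trend.
(B) Si (period 3, group 14) vs C (period 2, group 14): the stated order contradicts the simple trend.
(C) S (period 3, group 16) vs Pb (period 6, group 14): the stated order agrees with the simple trend.
(D) S (period 3, group 16) vs P (period 3, group 15): the stated order agrees with the simple trend.
The exception is (B): Si's larger, more diffuse 3p orbitals accept an added electron slightly more readily than C's compact 2p.

(B)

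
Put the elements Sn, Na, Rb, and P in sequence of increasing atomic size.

P < Sn < Na < Rb

Na is in period 3, group 1; P is in period 3, group 15; Rb is in period 5, group 1; Sn is in period 5, group 14.
Radius decreases left→right (rising Z_eff, same n) and increases top→bottom (higher n).
These span different periods and groups, so the two trends combine.
Sn > P: both effects reinforce here, so Sn is clearly the larger of the two.
Na > Sn: the two effects oppose for this pair; the across-period effect wins (155 vs 140 pm).
Rb > Na: Rb sits below Na in group 1, so the down-group effect alone puts Rb larger.
For reference (pm): Na 155, P 111, Rb 210, Sn 140.
So from smallest to largest: P < Sn < Na < Rb.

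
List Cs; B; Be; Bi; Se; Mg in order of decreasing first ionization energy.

Be is in period 2, group 2; B is in period 2, group 13; Mg is in period 3, group 2; Se is in period 4, group 16; Cs is in period 6, group 1; Bi is in period 6, group 15.
IE₁ increases left→right with effective nuclear charge and decreases top→bottom as the valence shell moves farther out.
These span different periods and groups, so the two trends combine.
Bi > Cs: both are in period 6; the period trend gives Bi the larger value.
Mg > Bi: period and group pull opposite ways; the down-group shift dominates (738 vs 703 kJ/mol).
B > Mg: relative to Mg, both the across-period and down-group shifts push B's first ionization energy up.
Be > B: this pair runs against the simple trend — see the exception note.
Se > Be: the two effects oppose for this pair; the across-period effect wins (941 vs 900 kJ/mol).
Note the exception: Be has a higher first ionization energy than B, contrary to the simple trend — removing B's lone 2p electron is easier than breaking Be's filled 2s².
For reference (kJ/mol): Be 900, B 801, Mg 738, Se 941, Cs 376, Bi 703.
So from highest to lowest: Se > Be > B > Mg > Bi > Cs.

Se > Be > B > Mg > Bi > Cs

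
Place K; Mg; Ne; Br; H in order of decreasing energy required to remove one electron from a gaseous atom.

H is in period 1, group 1; Ne is in period 2, group 18; Mg is in period 3, group 2; K is in period 4, group 1; Br is in period 4, group 17.
Removing the outermost electron gets harder across a period and easier down a group.
These span different periods and groups, so the two trends combine.
Mg > K: relative to K, both the across-period and down-group shifts push Mg's first ionization energy up.
Br > Mg: period and group pull opposite ways; the across-period shift dominates (1140 vs 738 kJ/mol).
H > Br: the two effects oppose for this pair; the down-group effect wins (1312 vs 1140 kJ/mol).
Ne > H: the two effects oppose for this pair; the across-period effect wins (2081 vs 1312 kJ/mol).
Tabulated first ionization energy (kJ/mol): H 1312, Ne 2081, Mg 738, K 419, Br 1140.
So from highest to lowest: Ne > H > Br > Mg > K.

Ne > H > Br > Mg > K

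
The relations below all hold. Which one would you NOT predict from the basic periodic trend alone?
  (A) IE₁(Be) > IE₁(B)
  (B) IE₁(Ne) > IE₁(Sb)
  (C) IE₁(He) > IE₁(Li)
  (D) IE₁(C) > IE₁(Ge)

(A)

The general trend: IE₁ increases across a period and decreases down a group.
(A) Be (period 2, group 2) vs B (period 2, group 13): the stated order contradicts the simple trend.
(B) Ne (period 2, group 18) vs Sb (period 5, group 15): the stated order agrees with the simple trend.
(C) He (period 1, group 18) vs Li (period 2, group 1): the stated order agrees with the simple trend.
(D) C (period 2, group 14) vs Ge (period 4, group 14): the stated order agrees with the simple trend.
The exception is (A): removing B's lone 2p electron is easier than breaking Be's filled 2s².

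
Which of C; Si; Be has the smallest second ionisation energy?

Si

The second ionization energy removes an electron from the +1 ion. For each element: C⁺ still has 3 valence electrons; Si⁺ still has 3 valence electrons; Be⁺ still has 1 valence electron.
All are still removing valence electrons, so compare the +1 ions as you would atoms: IE_2 generally rises across a period (higher Z_eff) and falls down a group (larger shell), subject to the usual subshell exceptions.
Valence configurations: C⁺ [He]2s²2p¹, Si⁺ [Ne]3s²3p¹, Be⁺ [He]2s¹.
The numbers (kJ/mol): C 2353, Si 1577, Be 1757.
Overall IE_2 order: Si < Be < C.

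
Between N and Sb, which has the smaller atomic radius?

N is in period 2, group 15; Sb is in period 5, group 15.
Atomic radius shrinks across a period as nuclear charge pulls the same shell inward, and grows down a group as new shells are added.
All are in group 15, so atomic radius increases down the group.
So N has the smaller atomic radius (N < Sb).

N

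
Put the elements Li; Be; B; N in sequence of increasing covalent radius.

Li is in period 2, group 1; Be is in period 2, group 2; B is in period 2, group 13; N is in period 2, group 15.
Moving right in a period, electrons are added to the same shell under a stronger nuclear pull, so atoms get smaller; moving down, a new shell is opened and atoms get larger.
All lie in period 2, so atomic radius increases right to left.
So from smallest to largest: N < B < Be < Li.

N, B, Be, Li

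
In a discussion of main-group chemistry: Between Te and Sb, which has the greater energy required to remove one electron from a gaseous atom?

Sb is in period 5, group 15; Te is in period 5, group 16.
First ionization energy rises across a period (greater Z_eff holds electrons more tightly) and falls down a group (valence electrons are farther from the nucleus).
All lie in period 5, so first ionization energy increases left to right.
So Te has the greater energy required to remove one electron from a gaseous atom (Te > Sb).

Te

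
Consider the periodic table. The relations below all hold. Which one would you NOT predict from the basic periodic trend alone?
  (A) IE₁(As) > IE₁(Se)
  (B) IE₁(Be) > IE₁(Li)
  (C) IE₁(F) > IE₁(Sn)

(A)

The general trend: first ionisation energy increases across a period and decreases down a group.
(A) As (period 4, group 15) vs Se (period 4, group 16): the stated order contradicts the simple trend.
(B) Be (period 2, group 2) vs Li (period 2, group 1): the stated order agrees with the simple trend.
(C) F (period 2, group 17) vs Sn (period 5, group 14): the stated order agrees with the simple trend.
The exception is (A): Se (4p⁴) ionizes more easily than half-filled As (4p³).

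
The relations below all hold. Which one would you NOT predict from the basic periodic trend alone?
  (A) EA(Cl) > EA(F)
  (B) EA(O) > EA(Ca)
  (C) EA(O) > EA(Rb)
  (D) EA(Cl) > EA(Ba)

The general trend: electron affinity increases across a period and decreases down a group.
(A) Cl (period 3, group 17) vs F (period 2, group 17): the stated order contradicts the simple trend.
(B) O (period 2, group 16) vs Ca (period 4, group 2): the stated order agrees with the simple trend.
(C) O (period 2, group 16) vs Rb (period 5, group 1): the stated order agrees with the simple trend.
(D) Cl (period 3, group 17) vs Ba (period 6, group 2): the stated order agrees with the simple trend.
The exception is (A): F's small 2p subshell makes the incoming electron feel strong e⁻–e⁻ repulsion, so Cl actually releases more energy on gaining an electron.

(A)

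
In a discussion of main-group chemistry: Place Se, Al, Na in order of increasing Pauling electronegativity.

Na is in period 3, group 1; Al is in period 3, group 13; Se is in period 4, group 16.
Atoms toward the upper right of the periodic table pull bonding electrons most strongly.
These span different periods and groups, so the two trends combine.
Al > Na: both are in period 3; the period trend gives Al the larger value.
Se > Al: period and group pull opposite ways; the across-period shift dominates (2.55 vs 1.61).
Tabulated electronegativity (Pauling): Na 0.93, Al 1.61, Se 2.55.
So from lowest to highest: Na < Al < Se.

Na < Al < Se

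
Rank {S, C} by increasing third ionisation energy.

S < C

The third ionization energy removes an electron from the +2 ion. For each element: S²⁺ still has 4 valence electrons; C²⁺ still has 2 valence electrons.
All are still removing valence electrons, so compare the +2 ions as you would atoms: IE_3 generally rises across a period (higher Z_eff) and falls down a group (larger shell), subject to the usual subshell exceptions.
Valence configurations: S²⁺ [Ne]3s²3p², C²⁺ [He]2s².
The numbers (kJ/mol): S 3357, C 4620.
Hence IE_3: S < C.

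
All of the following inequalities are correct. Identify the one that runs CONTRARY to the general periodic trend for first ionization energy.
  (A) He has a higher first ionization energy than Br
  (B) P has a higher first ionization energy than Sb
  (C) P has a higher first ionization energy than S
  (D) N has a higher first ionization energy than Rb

The general trend: first ionization energy increases across a period and decreases down a group.
(A) He (period 1, group 18) vs Br (period 4, group 17): the stated order agrees with the simple trend.
(B) P (period 3, group 15) vs Sb (period 5, group 15): the stated order agrees with the simple trend.
(C) P (period 3, group 15) vs S (period 3, group 16): the stated order contradicts the simple trend.
(D) N (period 2, group 15) vs Rb (period 5, group 1): the stated order agrees with the simple trend.
The exception is (C): S (3p⁴) ionizes more easily than half-filled P (3p³) because the paired 3p electron in S is pushed out by e⁻–e⁻ repulsion.

(C)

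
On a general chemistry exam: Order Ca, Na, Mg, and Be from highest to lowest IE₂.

Consider each +1 ion: Ca⁺ still has 1 valence electron; Na⁺ is the bare [Ne] core; Mg⁺ still has 1 valence electron; Be⁺ still has 1 valence electron.
Pulling an electron out of a noble-gas core costs far more than removing a remaining valence electron, so Na sits at the high end of IE_2.
Valence configurations: Ca⁺ [Ar]4s¹, Mg⁺ [Ne]3s¹, Be⁺ [He]2s¹.
The numbers (kJ/mol): Ca 1145, Na 4562, Mg 1451, Be 1757.
Overall IE_2 order: Ca < Mg < Be < Na.

Na, Be, Mg, Ca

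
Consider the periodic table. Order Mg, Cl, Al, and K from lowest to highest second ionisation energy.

Mg, Al, Cl, K

The second ionization energy removes an electron from the +1 ion. For each element: Mg⁺ still has 1 valence electron; Cl⁺ still has 6 valence electrons; Al⁺ still has 2 valence electrons; K⁺ is the bare [Ar] core.
Core electrons are held far more tightly than valence electrons, so K tops the IE_2 order.
Valence configurations: Mg⁺ [Ne]3s¹, Cl⁺ [Ne]3s²3p⁴, Al⁺ [Ne]3s².
Tabulated IE_2 (kJ/mol): Mg 1451, Cl 2298, Al 1817, K 3052.
Overall IE_2 order: Mg < Al < Cl < K.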